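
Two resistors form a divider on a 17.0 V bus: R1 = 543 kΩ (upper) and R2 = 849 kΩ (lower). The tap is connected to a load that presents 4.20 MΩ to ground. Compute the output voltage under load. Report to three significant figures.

The load sits in parallel with R2: R2‖R_L = (849 × 4200) / (849 + 4200) = 706.2 kΩ.
V_out = 17.0 × 706.2 / (543 + 706.2) = 17.0 × 706.2/1249 = 9.61 V.

V_out ≈ 9.61 V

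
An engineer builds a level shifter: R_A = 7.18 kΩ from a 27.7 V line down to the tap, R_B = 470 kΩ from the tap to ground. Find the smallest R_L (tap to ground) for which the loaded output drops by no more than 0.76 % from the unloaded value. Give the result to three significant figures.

Output resistance R_th = R_A‖R_B = (7.18 × 470)/477.2 = 7.072 kΩ.
The fractional drop is R_th/(R_th + R_L); requiring this ≤ 0.00760 gives R_L ≥ R_th(1/0.00760 − 1) = 7.072 × 130.6 = 923 kΩ.

R_L(min) ≈ 923 kΩ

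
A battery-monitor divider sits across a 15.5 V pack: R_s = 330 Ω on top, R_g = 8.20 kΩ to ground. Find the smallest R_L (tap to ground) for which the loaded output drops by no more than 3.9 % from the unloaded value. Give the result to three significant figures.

Output resistance R_th = R_s‖R_g = (330 × 8200)/8530 = 317.2 Ω.
The fractional drop is R_th/(R_th + R_L); requiring this ≤ 0.0390 gives R_L ≥ R_th(1/0.0390 − 1) = 317.2 × 24.64 = 7.82 kΩ.

R_L(min) ≈ 7.82 kΩ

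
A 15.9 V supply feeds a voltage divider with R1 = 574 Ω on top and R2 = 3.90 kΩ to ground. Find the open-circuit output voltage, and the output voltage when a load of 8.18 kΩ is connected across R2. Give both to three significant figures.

Unloaded: 13.9 V; loaded: 13.1 V

Open-circuit: V = 15.9 × 3900/(574 + 3900) = 13.9 V.
With the load, R2 becomes R2‖R_L = 2641 Ω, so V = 15.9 × 2641/3215 = 13.1 V.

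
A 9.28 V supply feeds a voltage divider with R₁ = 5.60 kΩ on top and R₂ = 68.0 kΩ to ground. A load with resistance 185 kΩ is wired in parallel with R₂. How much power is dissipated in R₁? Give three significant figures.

Total resistance from the source is R₁ + (R₂‖R_L) = 55.32 kΩ, so I = 9.28/55.32 kΩ = 0.1677 mA.
P = I²·R₁ = (0.1677 mA)² × 5.60 kΩ = 0.158 mW.

P ≈ 0.158 mW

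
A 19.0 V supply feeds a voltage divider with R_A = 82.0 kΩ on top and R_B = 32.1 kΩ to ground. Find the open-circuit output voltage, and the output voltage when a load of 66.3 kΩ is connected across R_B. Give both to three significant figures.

Unloaded: 5.35 V; loaded: 3.97 V

Open-circuit: V = 19.0 × 32.1/(82.0 + 32.1) = 5.35 V.
With the load, R_B becomes R_B‖R_L = 21.63 kΩ, so V = 19.0 × 21.63/103.6 = 3.97 V.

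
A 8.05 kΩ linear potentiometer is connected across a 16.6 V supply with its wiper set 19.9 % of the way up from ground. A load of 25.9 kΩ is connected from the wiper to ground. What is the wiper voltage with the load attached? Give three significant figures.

V ≈ 3.15 V

The wiper splits the pot into (1−α)R = 6.448 kΩ above and αR = 1.602 kΩ below.
Lower section ‖ load = 1.509 kΩ.
V_wiper = 16.6 × 1.509/(6.448 + 1.509) = 3.15 V.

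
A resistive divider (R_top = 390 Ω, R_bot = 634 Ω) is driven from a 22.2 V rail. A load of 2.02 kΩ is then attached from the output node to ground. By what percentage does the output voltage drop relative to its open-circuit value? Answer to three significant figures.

The divider's output (Thévenin) resistance is R_top‖R_bot = 241.5 Ω.
Fractional drop under load = R_th/(R_th + R_L) = 241.5 / (241.5 + 2020) = 0.1068.
So the output falls by 10.7 %.

10.7 %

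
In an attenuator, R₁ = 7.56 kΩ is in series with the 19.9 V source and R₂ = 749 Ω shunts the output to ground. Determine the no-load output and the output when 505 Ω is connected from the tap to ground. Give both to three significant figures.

Open-circuit: V = 19.9 × 749/(7560 + 749) = 1.79 V.
With the load, R₂ becomes R₂‖R_L = 301.6 Ω, so V = 19.9 × 301.6/7862 = 0.764 V.

Unloaded: 1.79 V; loaded: 0.764 V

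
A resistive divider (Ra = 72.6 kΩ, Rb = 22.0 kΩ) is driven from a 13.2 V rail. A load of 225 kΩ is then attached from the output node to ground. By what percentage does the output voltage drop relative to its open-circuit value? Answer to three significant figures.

The divider's output (Thévenin) resistance is Ra‖Rb = 16.88 kΩ.
Fractional drop under load = R_th/(R_th + R_L) = 16.88 / (16.88 + 225) = 0.06980.
So the output falls by 6.98 %.

6.98 %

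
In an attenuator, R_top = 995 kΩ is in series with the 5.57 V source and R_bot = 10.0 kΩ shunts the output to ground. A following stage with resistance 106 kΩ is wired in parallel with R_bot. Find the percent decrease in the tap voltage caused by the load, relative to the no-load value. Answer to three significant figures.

8.54 %

Unloaded V = 5.57 × 10.0/1005 = 0.055423 V.
Loaded: R_bot‖R_L = 9.138 kΩ, giving V = 5.57 × 9.138/1004 = 0.050689 V.
Drop = (0.055423 − 0.050689) / 0.055423 = 8.54 %.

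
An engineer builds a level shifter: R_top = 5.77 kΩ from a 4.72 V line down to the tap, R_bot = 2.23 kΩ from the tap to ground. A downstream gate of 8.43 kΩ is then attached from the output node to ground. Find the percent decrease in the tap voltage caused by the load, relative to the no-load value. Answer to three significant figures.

The divider's output (Thévenin) resistance is R_top‖R_bot = 1.608 kΩ.
Fractional drop under load = R_th/(R_th + R_L) = 1.608 / (1.608 + 8.43) = 0.1602.
So the output falls by 16.0 %.

16.0 %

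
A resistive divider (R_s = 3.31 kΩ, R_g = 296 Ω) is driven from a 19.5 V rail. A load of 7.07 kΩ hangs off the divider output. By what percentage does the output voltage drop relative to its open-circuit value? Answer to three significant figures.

The divider's output (Thévenin) resistance is R_s‖R_g = 271.7 Ω.
Fractional drop under load = R_th/(R_th + R_L) = 271.7 / (271.7 + 7070) = 0.03701.
So the output falls by 3.70 %.

3.70 %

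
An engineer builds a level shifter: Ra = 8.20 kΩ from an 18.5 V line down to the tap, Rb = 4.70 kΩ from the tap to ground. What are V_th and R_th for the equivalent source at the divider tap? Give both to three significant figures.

V_th is the open-circuit tap voltage: 18.5 × 4.70/(8.20 + 4.70) = 6.74 V.
With the supply zeroed, Ra and Rb appear in parallel from the tap: R_th = Ra‖Rb = (8.20 × 4.70)/12.90 = 2.99 kΩ.

V_th = 6.74 V, R_th = 2.99 kΩ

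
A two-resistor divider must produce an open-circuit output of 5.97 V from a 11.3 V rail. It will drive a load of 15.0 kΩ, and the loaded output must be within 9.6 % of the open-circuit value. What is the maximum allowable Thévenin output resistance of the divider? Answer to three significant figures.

Loading drop = R_th/(R_th + R_L) ≤ 0.0960, so R_th ≤ R_L · ε/(1−ε) = 15.0 kΩ × 0.0960/0.9040 = 1.59 kΩ.

R_th ≤ 1.59 kΩ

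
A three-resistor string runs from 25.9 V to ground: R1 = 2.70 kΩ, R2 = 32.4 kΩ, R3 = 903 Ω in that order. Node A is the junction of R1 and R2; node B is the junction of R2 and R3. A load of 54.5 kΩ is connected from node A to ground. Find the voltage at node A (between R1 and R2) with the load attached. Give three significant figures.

Below node A the series string R2+R3 = 33300 Ω sits in parallel with the 54500 Ω load: 20670 Ω.
V_A = 25.9 × 20670/(2700 + 20670) = 22.9 V.

V ≈ 22.9 V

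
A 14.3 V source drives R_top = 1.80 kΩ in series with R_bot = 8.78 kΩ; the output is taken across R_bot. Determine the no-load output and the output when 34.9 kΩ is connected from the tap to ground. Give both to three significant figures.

Unloaded: 11.9 V; loaded: 11.4 V

Open-circuit: V = 14.3 × 8.78/(1.80 + 8.78) = 11.9 V.
With the load, R_bot becomes R_bot‖R_L = 7.015 kΩ, so V = 14.3 × 7.015/8.815 = 11.4 V.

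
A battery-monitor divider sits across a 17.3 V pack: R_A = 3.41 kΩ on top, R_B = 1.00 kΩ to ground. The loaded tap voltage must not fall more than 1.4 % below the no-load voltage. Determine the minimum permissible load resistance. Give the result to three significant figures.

Output resistance R_th = R_A‖R_B = (3410 × 1000)/4410 = 773.2 Ω.
The fractional drop is R_th/(R_th + R_L); requiring this ≤ 0.0140 gives R_L ≥ R_th(1/0.0140 − 1) = 773.2 × 70.43 = 54.5 kΩ.

R_L(min) ≈ 54.5 kΩ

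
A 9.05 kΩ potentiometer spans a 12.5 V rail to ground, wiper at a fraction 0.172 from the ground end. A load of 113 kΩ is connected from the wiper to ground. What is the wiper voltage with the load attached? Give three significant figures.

V ≈ 2.13 V

The wiper splits the pot into (1−α)R = 7.493 kΩ above and αR = 1.557 kΩ below.
Lower section ‖ load = 1.535 kΩ.
V_wiper = 12.5 × 1.535/(7.493 + 1.535) = 2.13 V.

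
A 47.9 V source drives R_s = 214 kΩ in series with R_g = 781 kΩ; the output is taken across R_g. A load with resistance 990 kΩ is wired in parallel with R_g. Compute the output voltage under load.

V_out ≈ 32.1 V

The load sits in parallel with R_g: R_g‖R_L = (781 × 990) / (781 + 990) = 436.6 kΩ.
V_out = 47.9 × 436.6 / (214 + 436.6) = 47.9 × 436.6/650.6 = 32.1 V.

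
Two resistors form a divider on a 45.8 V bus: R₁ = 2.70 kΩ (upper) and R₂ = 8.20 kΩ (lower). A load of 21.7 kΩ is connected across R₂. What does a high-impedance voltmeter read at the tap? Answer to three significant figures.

The load sits in parallel with R₂: R₂‖R_L = (8.20 × 21.7) / (8.20 + 21.7) = 5.951 kΩ.
V_out = 45.8 × 5.951 / (2.70 + 5.951) = 45.8 × 5.951/8.651 = 31.5 V.

V_out ≈ 31.5 V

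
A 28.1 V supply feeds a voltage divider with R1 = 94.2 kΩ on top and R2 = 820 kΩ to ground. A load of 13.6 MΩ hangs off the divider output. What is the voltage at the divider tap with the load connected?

V_out ≈ 25.0 V

The load sits in parallel with R2: R2‖R_L = (820 × 13600) / (820 + 13600) = 773.4 kΩ.
V_out = 28.1 × 773.4 / (94.2 + 773.4) = 28.1 × 773.4/867.6 = 25.0 V.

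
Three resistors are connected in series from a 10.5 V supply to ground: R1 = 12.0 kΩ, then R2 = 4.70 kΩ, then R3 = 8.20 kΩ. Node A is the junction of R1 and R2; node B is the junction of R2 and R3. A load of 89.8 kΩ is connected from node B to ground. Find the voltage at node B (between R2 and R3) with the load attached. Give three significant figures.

At node B, R3 is in parallel with the load: R3‖R_L = 7.514 kΩ.
Below node A the resistance is R2 + (R3‖R_L) = 12.21 kΩ, so V_A = 10.5 × 12.21/24.21 = 5.296 V.
Then V_B = V_A × (R3‖R_L)/(R2 + R3‖R_L) = 5.296 × 7.514/12.21 = 3.26 V.

V ≈ 3.26 V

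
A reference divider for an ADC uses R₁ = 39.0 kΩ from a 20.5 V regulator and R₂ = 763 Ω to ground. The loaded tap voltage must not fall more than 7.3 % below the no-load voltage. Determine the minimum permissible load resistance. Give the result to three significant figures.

R_L(min) ≈ 9.50 kΩ

Output resistance R_th = R₁‖R₂ = (39000 × 763)/39760 = 748.4 Ω.
The fractional drop is R_th/(R_th + R_L); requiring this ≤ 0.0730 gives R_L ≥ R_th(1/0.0730 − 1) = 748.4 × 12.70 = 9.50 kΩ.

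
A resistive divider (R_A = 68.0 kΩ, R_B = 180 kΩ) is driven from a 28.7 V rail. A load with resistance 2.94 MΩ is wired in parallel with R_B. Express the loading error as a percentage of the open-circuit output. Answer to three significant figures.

1.65 %

The divider's output (Thévenin) resistance is R_A‖R_B = 49.35 kΩ.
Fractional drop under load = R_th/(R_th + R_L) = 49.35 / (49.35 + 2940) = 0.01651.
So the output falls by 1.65 %.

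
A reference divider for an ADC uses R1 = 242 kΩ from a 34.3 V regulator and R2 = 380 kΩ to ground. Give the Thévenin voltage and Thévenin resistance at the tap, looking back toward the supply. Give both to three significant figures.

V_th = 21.0 V, R_th = 148 kΩ

V_th is the open-circuit tap voltage: 34.3 × 380/(242 + 380) = 21.0 V.
With the supply zeroed, R1 and R2 appear in parallel from the tap: R_th = R1‖R2 = (242 × 380)/622.0 = 148 kΩ.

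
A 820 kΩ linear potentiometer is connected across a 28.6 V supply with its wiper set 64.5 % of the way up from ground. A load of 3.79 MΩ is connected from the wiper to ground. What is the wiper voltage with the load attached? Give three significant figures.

V ≈ 17.6 V

The wiper splits the pot into (1−α)R = 291.1 kΩ above and αR = 528.9 kΩ below.
Lower section ‖ load = 464.1 kΩ.
V_wiper = 28.6 × 464.1/(291.1 + 464.1) = 17.6 V.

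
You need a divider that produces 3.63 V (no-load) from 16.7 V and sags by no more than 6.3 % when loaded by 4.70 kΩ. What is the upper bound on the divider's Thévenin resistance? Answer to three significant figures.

R_th ≤ 316 Ω

Loading drop = R_th/(R_th + R_L) ≤ 0.0630, so R_th ≤ R_L · ε/(1−ε) = 4.70 kΩ × 0.0630/0.9370 = 316 Ω.
(Any R1, R2 with R2/(R1+R2) = 0.217 and R1‖R2 ≤ 316 Ω will meet the spec.)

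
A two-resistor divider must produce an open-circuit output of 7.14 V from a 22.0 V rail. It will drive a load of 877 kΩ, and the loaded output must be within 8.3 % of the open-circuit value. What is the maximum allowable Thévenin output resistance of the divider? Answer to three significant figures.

R_th ≤ 79.4 kΩ

Loading drop = R_th/(R_th + R_L) ≤ 0.0830, so R_th ≤ R_L · ε/(1−ε) = 877 kΩ × 0.0830/0.9170 = 79.4 kΩ.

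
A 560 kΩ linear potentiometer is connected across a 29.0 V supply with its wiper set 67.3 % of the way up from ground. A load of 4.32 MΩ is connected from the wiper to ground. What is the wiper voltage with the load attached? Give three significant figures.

The wiper splits the pot into (1−α)R = 183.1 kΩ above and αR = 376.9 kΩ below.
Lower section ‖ load = 346.6 kΩ.
V_wiper = 29.0 × 346.6/(183.1 + 346.6) = 19.0 V.

V ≈ 19.0 V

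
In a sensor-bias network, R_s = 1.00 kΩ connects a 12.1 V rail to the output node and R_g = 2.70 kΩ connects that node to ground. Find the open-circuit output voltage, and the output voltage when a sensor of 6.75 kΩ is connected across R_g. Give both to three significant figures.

Open-circuit: V = 12.1 × 2.70/(1.00 + 2.70) = 8.83 V.
With the load, R_g becomes R_g‖R_L = 1.929 kΩ, so V = 12.1 × 1.929/2.929 = 7.97 V.

Unloaded: 8.83 V; loaded: 7.97 V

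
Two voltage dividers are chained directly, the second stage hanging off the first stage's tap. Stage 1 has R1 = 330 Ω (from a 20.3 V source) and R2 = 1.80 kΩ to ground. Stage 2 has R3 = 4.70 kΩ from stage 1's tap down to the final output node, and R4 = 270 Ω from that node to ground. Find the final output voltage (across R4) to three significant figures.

V_out ≈ 0.882 V

Stage 2 presents R3+R4 = 4970 Ω as a load on stage 1's tap.
Stage 1's lower leg becomes R2‖(R3+R4) = 1321 Ω, so V_mid = 20.3 × 1321/1651 = 16.24 V.
Stage 2 is itself unloaded: V_out = V_mid × R4/(R3+R4) = 16.24 × 270/4970 = 0.882 V.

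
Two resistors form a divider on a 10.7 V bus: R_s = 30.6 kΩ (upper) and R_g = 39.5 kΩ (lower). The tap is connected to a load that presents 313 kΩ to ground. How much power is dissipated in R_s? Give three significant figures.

Total resistance from the source is R_s + (R_g‖R_L) = 65.67 kΩ, so I = 10.7/65.67 kΩ = 0.1629 mA.
P = I²·R_s = (0.1629 mA)² × 30.6 kΩ = 0.812 mW.

P ≈ 0.812 mW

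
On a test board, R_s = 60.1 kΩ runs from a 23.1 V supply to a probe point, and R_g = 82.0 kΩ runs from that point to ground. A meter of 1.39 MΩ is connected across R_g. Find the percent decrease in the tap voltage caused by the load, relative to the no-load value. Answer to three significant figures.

The divider's output (Thévenin) resistance is R_s‖R_g = 34.68 kΩ.
Fractional drop under load = R_th/(R_th + R_L) = 34.68 / (34.68 + 1390) = 0.02434.
So the output falls by 2.43 %.

2.43 %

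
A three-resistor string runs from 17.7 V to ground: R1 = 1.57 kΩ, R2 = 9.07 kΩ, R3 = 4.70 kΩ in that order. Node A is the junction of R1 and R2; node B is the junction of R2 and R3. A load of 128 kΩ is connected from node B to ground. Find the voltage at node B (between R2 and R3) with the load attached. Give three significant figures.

V ≈ 5.29 V

At node B, R3 is in parallel with the load: R3‖R_L = 4.534 kΩ.
Below node A the resistance is R2 + (R3‖R_L) = 13.60 kΩ, so V_A = 17.7 × 13.60/15.17 = 15.87 V.
Then V_B = V_A × (R3‖R_L)/(R2 + R3‖R_L) = 15.87 × 4.534/13.60 = 5.29 V.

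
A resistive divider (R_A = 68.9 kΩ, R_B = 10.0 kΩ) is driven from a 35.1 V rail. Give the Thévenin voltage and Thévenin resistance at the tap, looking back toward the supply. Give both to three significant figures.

V_th = 4.45 V, R_th = 8.73 kΩ

V_th is the open-circuit tap voltage: 35.1 × 10.0/(68.9 + 10.0) = 4.45 V.
With the supply zeroed, R_A and R_B appear in parallel from the tap: R_th = R_A‖R_B = (68.9 × 10.0)/78.90 = 8.73 kΩ.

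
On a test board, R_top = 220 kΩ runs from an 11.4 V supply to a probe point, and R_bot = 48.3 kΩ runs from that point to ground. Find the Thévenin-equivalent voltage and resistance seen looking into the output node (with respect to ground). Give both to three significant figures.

V_th is the open-circuit tap voltage: 11.4 × 48.3/(220 + 48.3) = 2.05 V.
With the supply zeroed, R_top and R_bot appear in parallel from the tap: R_th = R_top‖R_bot = (220 × 48.3)/268.3 = 39.6 kΩ.

V_th = 2.05 V, R_th = 39.6 kΩ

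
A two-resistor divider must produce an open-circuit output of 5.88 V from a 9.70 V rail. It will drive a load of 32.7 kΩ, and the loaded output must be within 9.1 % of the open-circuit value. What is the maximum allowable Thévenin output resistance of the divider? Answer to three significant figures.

R_th ≤ 3.27 kΩ

Loading drop = R_th/(R_th + R_L) ≤ 0.0910, so R_th ≤ R_L · ε/(1−ε) = 32.7 kΩ × 0.0910/0.9090 = 3.27 kΩ.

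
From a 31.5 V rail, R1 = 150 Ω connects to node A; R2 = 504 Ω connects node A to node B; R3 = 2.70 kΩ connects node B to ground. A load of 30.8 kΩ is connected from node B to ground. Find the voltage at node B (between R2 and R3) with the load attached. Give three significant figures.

At node B, R3 is in parallel with the load: R3‖R_L = 2482 Ω.
Below node A the resistance is R2 + (R3‖R_L) = 2986 Ω, so V_A = 31.5 × 2986/3136 = 29.99 V.
Then V_B = V_A × (R3‖R_L)/(R2 + R3‖R_L) = 29.99 × 2482/2986 = 24.9 V.

V ≈ 24.9 V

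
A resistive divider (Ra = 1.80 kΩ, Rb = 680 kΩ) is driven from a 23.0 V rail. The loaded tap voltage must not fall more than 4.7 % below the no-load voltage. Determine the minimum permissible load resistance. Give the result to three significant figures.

Output resistance R_th = Ra‖Rb = (1.80 × 680)/681.8 = 1.795 kΩ.
The fractional drop is R_th/(R_th + R_L); requiring this ≤ 0.0470 gives R_L ≥ R_th(1/0.0470 − 1) = 1.795 × 20.28 = 36.4 kΩ.

R_L(min) ≈ 36.4 kΩ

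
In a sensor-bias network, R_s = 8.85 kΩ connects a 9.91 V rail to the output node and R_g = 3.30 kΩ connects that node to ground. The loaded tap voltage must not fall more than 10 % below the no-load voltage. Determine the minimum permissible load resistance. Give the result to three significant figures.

R_L(min) ≈ 21.6 kΩ

Output resistance R_th = R_s‖R_g = (8.85 × 3.30)/12.15 = 2.404 kΩ.
The fractional drop is R_th/(R_th + R_L); requiring this ≤ 0.100 gives R_L ≥ R_th(1/0.100 − 1) = 2.404 × 9.000 = 21.6 kΩ.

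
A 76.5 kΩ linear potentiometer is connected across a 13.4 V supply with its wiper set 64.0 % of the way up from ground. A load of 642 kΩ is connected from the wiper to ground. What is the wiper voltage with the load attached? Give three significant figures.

The wiper splits the pot into (1−α)R = 27.54 kΩ above and αR = 48.96 kΩ below.
Lower section ‖ load = 45.49 kΩ.
V_wiper = 13.4 × 45.49/(27.54 + 45.49) = 8.35 V.

V ≈ 8.35 V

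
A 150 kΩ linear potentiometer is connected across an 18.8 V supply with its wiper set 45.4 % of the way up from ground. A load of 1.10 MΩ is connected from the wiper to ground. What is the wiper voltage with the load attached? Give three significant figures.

V ≈ 8.26 V

The wiper splits the pot into (1−α)R = 81.90 kΩ above and αR = 68.10 kΩ below.
Lower section ‖ load = 64.13 kΩ.
V_wiper = 18.8 × 64.13/(81.90 + 64.13) = 8.26 V.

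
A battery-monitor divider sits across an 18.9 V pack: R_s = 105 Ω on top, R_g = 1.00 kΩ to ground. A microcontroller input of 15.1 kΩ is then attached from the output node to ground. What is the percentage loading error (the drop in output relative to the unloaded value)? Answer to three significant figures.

0.625 %

The divider's output (Thévenin) resistance is R_s‖R_g = 95.02 Ω.
Fractional drop under load = R_th/(R_th + R_L) = 95.02 / (95.02 + 15100) = 0.006254.
So the output falls by 0.625 %.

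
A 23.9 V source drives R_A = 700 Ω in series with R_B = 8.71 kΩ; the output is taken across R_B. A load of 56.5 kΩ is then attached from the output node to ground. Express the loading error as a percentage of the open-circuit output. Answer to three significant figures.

The divider's output (Thévenin) resistance is R_A‖R_B = 647.9 Ω.
Fractional drop under load = R_th/(R_th + R_L) = 647.9 / (647.9 + 56500) = 0.01134.
So the output falls by 1.13 %.

1.13 %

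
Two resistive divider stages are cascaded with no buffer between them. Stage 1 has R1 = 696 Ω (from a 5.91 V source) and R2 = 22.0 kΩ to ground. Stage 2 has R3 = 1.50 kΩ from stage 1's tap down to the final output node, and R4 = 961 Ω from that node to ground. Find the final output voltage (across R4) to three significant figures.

Stage 2 presents R3+R4 = 2461 Ω as a load on stage 1's tap.
Stage 1's lower leg becomes R2‖(R3+R4) = 2213 Ω, so V_mid = 5.91 × 2213/2909 = 4.496 V.
Stage 2 is itself unloaded: V_out = V_mid × R4/(R3+R4) = 4.496 × 961/2461 = 1.76 V.

V_out ≈ 1.76 V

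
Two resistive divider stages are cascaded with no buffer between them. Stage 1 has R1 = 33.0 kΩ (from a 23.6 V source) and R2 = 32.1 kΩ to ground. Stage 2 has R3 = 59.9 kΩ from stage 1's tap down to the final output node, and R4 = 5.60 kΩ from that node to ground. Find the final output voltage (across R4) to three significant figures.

V_out ≈ 0.797 V

Stage 2 presents R3+R4 = 65.50 kΩ as a load on stage 1's tap.
Stage 1's lower leg becomes R2‖(R3+R4) = 21.54 kΩ, so V_mid = 23.6 × 21.54/54.54 = 9.321 V.
Stage 2 is itself unloaded: V_out = V_mid × R4/(R3+R4) = 9.321 × 5.60/65.50 = 0.797 V.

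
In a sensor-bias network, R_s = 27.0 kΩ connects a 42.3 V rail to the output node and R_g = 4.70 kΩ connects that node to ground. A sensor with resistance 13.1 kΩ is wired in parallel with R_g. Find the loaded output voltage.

The load sits in parallel with R_g: R_g‖R_L = (4.70 × 13.1) / (4.70 + 13.1) = 3.459 kΩ.
V_out = 42.3 × 3.459 / (27.0 + 3.459) = 42.3 × 3.459/30.46 = 4.80 V.

V_out ≈ 4.80 V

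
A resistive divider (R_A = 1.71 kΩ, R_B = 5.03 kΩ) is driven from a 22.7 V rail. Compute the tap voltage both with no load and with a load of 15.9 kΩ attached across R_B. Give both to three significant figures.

Unloaded: 16.9 V; loaded: 15.7 V

Open-circuit: V = 22.7 × 5.03/(1.71 + 5.03) = 16.9 V.
With the load, R_B becomes R_B‖R_L = 3.821 kΩ, so V = 22.7 × 3.821/5.531 = 15.7 V.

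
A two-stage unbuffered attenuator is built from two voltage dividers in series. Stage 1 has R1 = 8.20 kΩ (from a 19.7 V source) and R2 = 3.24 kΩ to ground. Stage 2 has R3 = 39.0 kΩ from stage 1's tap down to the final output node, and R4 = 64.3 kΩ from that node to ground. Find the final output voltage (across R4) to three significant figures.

V_out ≈ 3.40 V

Stage 2 presents R3+R4 = 103.3 kΩ as a load on stage 1's tap.
Stage 1's lower leg becomes R2‖(R3+R4) = 3.141 kΩ, so V_mid = 19.7 × 3.141/11.34 = 5.457 V.
Stage 2 is itself unloaded: V_out = V_mid × R4/(R3+R4) = 5.457 × 64.3/103.3 = 3.40 V.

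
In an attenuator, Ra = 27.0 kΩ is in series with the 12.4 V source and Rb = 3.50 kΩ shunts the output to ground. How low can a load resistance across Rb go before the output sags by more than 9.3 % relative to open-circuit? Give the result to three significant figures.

R_L(min) ≈ 30.2 kΩ

Output resistance R_th = Ra‖Rb = (27.0 × 3.50)/30.50 = 3.098 kΩ.
The fractional drop is R_th/(R_th + R_L); requiring this ≤ 0.0930 gives R_L ≥ R_th(1/0.0930 − 1) = 3.098 × 9.753 = 30.2 kΩ.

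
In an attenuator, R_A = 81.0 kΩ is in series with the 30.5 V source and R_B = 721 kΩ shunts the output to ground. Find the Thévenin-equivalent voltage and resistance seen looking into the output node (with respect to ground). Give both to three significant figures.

V_th is the open-circuit tap voltage: 30.5 × 721/(81.0 + 721) = 27.4 V.
With the supply zeroed, R_A and R_B appear in parallel from the tap: R_th = R_A‖R_B = (81.0 × 721)/802.0 = 72.8 kΩ.

V_th = 27.4 V, R_th = 72.8 kΩ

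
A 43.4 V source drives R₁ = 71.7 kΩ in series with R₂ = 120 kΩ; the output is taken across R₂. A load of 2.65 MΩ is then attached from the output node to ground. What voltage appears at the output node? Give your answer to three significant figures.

V_out ≈ 26.7 V

The load sits in parallel with R₂: R₂‖R_L = (120 × 2650) / (120 + 2650) = 114.8 kΩ.
V_out = 43.4 × 114.8 / (71.7 + 114.8) = 43.4 × 114.8/186.5 = 26.7 V.
(Unloaded it would have been 27.2 V.)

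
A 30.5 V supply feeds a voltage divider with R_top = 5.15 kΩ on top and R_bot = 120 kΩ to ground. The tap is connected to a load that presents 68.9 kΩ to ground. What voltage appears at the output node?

The load sits in parallel with R_bot: R_bot‖R_L = (120 × 68.9) / (120 + 68.9) = 43.77 kΩ.
V_out = 30.5 × 43.77 / (5.15 + 43.77) = 30.5 × 43.77/48.92 = 27.3 V.

V_out ≈ 27.3 V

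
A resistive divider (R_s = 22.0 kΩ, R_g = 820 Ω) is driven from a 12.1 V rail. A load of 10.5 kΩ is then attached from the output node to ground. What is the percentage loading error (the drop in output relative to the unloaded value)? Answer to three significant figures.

7.00 %

The divider's output (Thévenin) resistance is R_s‖R_g = 790.5 Ω.
Fractional drop under load = R_th/(R_th + R_L) = 790.5 / (790.5 + 10500) = 0.07002.
So the output falls by 7.00 %.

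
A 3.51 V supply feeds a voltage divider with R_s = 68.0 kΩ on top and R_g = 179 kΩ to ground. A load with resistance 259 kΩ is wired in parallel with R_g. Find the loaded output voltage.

V_out ≈ 2.14 V

The load sits in parallel with R_g: R_g‖R_L = (179 × 259) / (179 + 259) = 105.8 kΩ.
V_out = 3.51 × 105.8 / (68.0 + 105.8) = 3.51 × 105.8/173.8 = 2.14 V.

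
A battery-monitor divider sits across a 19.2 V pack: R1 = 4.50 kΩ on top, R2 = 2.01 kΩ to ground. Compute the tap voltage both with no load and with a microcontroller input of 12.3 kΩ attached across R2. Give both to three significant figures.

Open-circuit: V = 19.2 × 2.01/(4.50 + 2.01) = 5.93 V.
With the load, R2 becomes R2‖R_L = 1.728 kΩ, so V = 19.2 × 1.728/6.228 = 5.33 V.

Unloaded: 5.93 V; loaded: 5.33 V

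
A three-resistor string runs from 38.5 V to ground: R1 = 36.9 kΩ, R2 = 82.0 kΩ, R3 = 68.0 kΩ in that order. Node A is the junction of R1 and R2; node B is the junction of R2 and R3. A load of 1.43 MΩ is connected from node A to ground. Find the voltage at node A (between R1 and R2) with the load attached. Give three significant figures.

Below node A the series string R2+R3 = 150.0 kΩ sits in parallel with the 1430 kΩ load: 135.8 kΩ.
V_A = 38.5 × 135.8/(36.9 + 135.8) = 30.3 V.

V ≈ 30.3 V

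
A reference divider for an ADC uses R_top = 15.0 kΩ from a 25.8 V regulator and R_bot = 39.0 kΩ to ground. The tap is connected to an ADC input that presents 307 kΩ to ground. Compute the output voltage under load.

The load sits in parallel with R_bot: R_bot‖R_L = (39.0 × 307) / (39.0 + 307) = 34.60 kΩ.
V_out = 25.8 × 34.60 / (15.0 + 34.60) = 25.8 × 34.60/49.60 = 18.0 V.
(Unloaded it would have been 18.6 V.)

V_out ≈ 18.0 V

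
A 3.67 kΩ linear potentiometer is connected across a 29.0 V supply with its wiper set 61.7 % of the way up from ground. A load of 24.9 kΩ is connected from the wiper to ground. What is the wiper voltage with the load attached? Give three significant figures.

The wiper splits the pot into (1−α)R = 1.406 kΩ above and αR = 2.264 kΩ below.
Lower section ‖ load = 2.076 kΩ.
V_wiper = 29.0 × 2.076/(1.406 + 2.076) = 17.3 V.

V ≈ 17.3 V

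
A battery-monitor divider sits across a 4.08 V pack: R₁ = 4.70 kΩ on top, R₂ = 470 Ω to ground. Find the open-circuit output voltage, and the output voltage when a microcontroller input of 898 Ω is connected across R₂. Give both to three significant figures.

Open-circuit: V = 4.08 × 470/(4700 + 470) = 0.371 V.
With the load, R₂ becomes R₂‖R_L = 308.5 Ω, so V = 4.08 × 308.5/5009 = 0.251 V.

Unloaded: 0.371 V; loaded: 0.251 V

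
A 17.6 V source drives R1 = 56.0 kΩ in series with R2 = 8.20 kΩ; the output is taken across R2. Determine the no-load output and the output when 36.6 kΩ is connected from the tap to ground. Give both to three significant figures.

Unloaded: 2.25 V; loaded: 1.88 V

Open-circuit: V = 17.6 × 8.20/(56.0 + 8.20) = 2.25 V.
With the load, R2 becomes R2‖R_L = 6.699 kΩ, so V = 17.6 × 6.699/62.70 = 1.88 V.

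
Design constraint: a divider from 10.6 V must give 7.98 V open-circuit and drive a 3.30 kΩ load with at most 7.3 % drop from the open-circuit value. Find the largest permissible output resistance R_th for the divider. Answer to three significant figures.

R_th ≤ 260 Ω

Loading drop = R_th/(R_th + R_L) ≤ 0.0730, so R_th ≤ R_L · ε/(1−ε) = 3.30 kΩ × 0.0730/0.9270 = 260 Ω.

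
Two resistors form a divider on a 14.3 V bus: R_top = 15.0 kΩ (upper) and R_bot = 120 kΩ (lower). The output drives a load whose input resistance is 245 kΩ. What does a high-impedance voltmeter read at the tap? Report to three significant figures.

V_out ≈ 12.1 V

The load sits in parallel with R_bot: R_bot‖R_L = (120 × 245) / (120 + 245) = 80.55 kΩ.
V_out = 14.3 × 80.55 / (15.0 + 80.55) = 14.3 × 80.55/95.55 = 12.1 V.
(Unloaded it would have been 12.7 V.)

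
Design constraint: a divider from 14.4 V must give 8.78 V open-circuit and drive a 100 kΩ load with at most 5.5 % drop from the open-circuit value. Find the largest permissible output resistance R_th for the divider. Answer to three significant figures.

R_th ≤ 5.82 kΩ

Loading drop = R_th/(R_th + R_L) ≤ 0.0550, so R_th ≤ R_L · ε/(1−ε) = 100 kΩ × 0.0550/0.9450 = 5.82 kΩ.
(Any R1, R2 with R2/(R1+R2) = 0.610 and R1‖R2 ≤ 5.82 kΩ will meet the spec.)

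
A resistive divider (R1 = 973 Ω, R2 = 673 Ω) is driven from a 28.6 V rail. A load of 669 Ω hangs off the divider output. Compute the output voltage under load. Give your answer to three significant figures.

V_out ≈ 7.33 V

The load sits in parallel with R2: R2‖R_L = (673 × 669) / (673 + 669) = 335.5 Ω.
V_out = 28.6 × 335.5 / (973 + 335.5) = 28.6 × 335.5/1308 = 7.33 V.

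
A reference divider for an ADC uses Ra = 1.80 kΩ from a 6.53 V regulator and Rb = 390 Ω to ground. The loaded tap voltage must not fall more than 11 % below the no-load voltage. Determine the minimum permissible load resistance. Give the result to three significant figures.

Output resistance R_th = Ra‖Rb = (1800 × 390)/2190 = 320.5 Ω.
The fractional drop is R_th/(R_th + R_L); requiring this ≤ 0.110 gives R_L ≥ R_th(1/0.110 − 1) = 320.5 × 8.091 = 2.59 kΩ.

R_L(min) ≈ 2.59 kΩ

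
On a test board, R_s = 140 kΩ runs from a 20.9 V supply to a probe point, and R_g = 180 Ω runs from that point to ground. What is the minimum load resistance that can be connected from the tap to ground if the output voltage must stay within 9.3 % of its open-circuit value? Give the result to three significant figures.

Output resistance R_th = R_s‖R_g = (140000 × 180)/140200 = 179.8 Ω.
The fractional drop is R_th/(R_th + R_L); requiring this ≤ 0.0930 gives R_L ≥ R_th(1/0.0930 − 1) = 179.8 × 9.753 = 1.75 kΩ.

R_L(min) ≈ 1.75 kΩ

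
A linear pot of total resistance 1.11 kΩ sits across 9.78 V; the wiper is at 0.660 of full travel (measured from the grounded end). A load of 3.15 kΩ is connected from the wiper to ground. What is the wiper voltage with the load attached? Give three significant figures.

V ≈ 5.98 V

The wiper splits the pot into (1−α)R = 377.4 Ω above and αR = 732.6 Ω below.
Lower section ‖ load = 594.4 Ω.
V_wiper = 9.78 × 594.4/(377.4 + 594.4) = 5.98 V.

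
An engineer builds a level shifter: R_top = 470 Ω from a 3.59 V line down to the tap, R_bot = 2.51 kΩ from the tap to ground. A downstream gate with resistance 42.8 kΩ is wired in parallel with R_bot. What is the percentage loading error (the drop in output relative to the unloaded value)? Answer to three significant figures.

0.916 %

The divider's output (Thévenin) resistance is R_top‖R_bot = 395.9 Ω.
Fractional drop under load = R_th/(R_th + R_L) = 395.9 / (395.9 + 42800) = 0.009165.
So the output falls by 0.916 %.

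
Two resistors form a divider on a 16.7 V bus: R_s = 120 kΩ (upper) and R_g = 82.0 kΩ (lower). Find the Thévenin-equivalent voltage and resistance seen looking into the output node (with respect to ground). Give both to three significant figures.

V_th is the open-circuit tap voltage: 16.7 × 82.0/(120 + 82.0) = 6.78 V.
With the supply zeroed, R_s and R_g appear in parallel from the tap: R_th = R_s‖R_g = (120 × 82.0)/202.0 = 48.7 kΩ.

V_th = 6.78 V, R_th = 48.7 kΩ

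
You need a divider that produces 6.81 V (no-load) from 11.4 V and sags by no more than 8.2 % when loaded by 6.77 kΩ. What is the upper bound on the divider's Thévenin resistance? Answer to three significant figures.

R_th ≤ 605 Ω

Loading drop = R_th/(R_th + R_L) ≤ 0.0820, so R_th ≤ R_L · ε/(1−ε) = 6.77 kΩ × 0.0820/0.9180 = 605 Ω.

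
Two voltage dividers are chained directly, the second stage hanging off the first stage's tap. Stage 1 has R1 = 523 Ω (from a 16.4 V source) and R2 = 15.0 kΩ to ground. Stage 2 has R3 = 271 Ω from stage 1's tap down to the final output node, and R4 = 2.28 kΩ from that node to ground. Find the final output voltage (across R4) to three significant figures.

V_out ≈ 11.8 V

Stage 2 presents R3+R4 = 2551 Ω as a load on stage 1's tap.
Stage 1's lower leg becomes R2‖(R3+R4) = 2180 Ω, so V_mid = 16.4 × 2180/2703 = 13.23 V.
Stage 2 is itself unloaded: V_out = V_mid × R4/(R3+R4) = 13.23 × 2280/2551 = 11.8 V.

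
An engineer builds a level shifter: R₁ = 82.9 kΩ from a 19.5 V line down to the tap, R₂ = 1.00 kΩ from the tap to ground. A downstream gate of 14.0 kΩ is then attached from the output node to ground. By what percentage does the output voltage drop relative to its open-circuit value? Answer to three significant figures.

The divider's output (Thévenin) resistance is R₁‖R₂ = 0.9881 kΩ.
Fractional drop under load = R_th/(R_th + R_L) = 0.9881 / (0.9881 + 14.0) = 0.06592.
So the output falls by 6.59 %.

6.59 %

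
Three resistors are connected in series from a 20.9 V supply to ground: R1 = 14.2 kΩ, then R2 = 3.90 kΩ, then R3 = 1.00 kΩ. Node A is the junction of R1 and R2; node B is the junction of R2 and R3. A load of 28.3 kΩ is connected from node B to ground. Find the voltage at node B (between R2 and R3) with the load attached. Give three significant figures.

V ≈ 1.06 V

At node B, R3 is in parallel with the load: R3‖R_L = 0.9659 kΩ.
Below node A the resistance is R2 + (R3‖R_L) = 4.866 kΩ, so V_A = 20.9 × 4.866/19.07 = 5.334 V.
Then V_B = V_A × (R3‖R_L)/(R2 + R3‖R_L) = 5.334 × 0.9659/4.866 = 1.06 V.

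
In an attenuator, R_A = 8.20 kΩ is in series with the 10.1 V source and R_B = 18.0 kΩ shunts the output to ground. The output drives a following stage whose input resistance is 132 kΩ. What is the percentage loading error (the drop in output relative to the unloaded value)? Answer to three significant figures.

The divider's output (Thévenin) resistance is R_A‖R_B = 5.634 kΩ.
Fractional drop under load = R_th/(R_th + R_L) = 5.634 / (5.634 + 132) = 0.04093.
So the output falls by 4.09 %.

4.09 %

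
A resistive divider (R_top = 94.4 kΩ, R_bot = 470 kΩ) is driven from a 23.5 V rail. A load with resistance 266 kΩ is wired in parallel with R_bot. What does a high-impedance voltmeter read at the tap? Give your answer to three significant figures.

V_out ≈ 15.1 V

The load sits in parallel with R_bot: R_bot‖R_L = (470 × 266) / (470 + 266) = 169.9 kΩ.
V_out = 23.5 × 169.9 / (94.4 + 169.9) = 23.5 × 169.9/264.3 = 15.1 V.
(Unloaded it would have been 19.6 V.)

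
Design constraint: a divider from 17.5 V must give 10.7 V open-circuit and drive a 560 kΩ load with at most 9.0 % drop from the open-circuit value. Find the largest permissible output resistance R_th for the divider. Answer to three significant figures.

R_th ≤ 55.4 kΩ

Loading drop = R_th/(R_th + R_L) ≤ 0.0900, so R_th ≤ R_L · ε/(1−ε) = 560 kΩ × 0.0900/0.9100 = 55.4 kΩ.
(Any R1, R2 with R2/(R1+R2) = 0.611 and R1‖R2 ≤ 55.4 kΩ will meet the spec.)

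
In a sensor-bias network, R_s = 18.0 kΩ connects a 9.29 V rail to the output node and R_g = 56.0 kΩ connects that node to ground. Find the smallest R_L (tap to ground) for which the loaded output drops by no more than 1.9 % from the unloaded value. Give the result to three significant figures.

Output resistance R_th = R_s‖R_g = (18.0 × 56.0)/74.00 = 13.62 kΩ.
The fractional drop is R_th/(R_th + R_L); requiring this ≤ 0.0190 gives R_L ≥ R_th(1/0.0190 − 1) = 13.62 × 51.63 = 703 kΩ.

R_L(min) ≈ 703 kΩ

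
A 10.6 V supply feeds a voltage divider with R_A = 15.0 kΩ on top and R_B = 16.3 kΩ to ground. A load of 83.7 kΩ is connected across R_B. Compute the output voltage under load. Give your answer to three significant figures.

The load sits in parallel with R_B: R_B‖R_L = (16.3 × 83.7) / (16.3 + 83.7) = 13.64 kΩ.
V_out = 10.6 × 13.64 / (15.0 + 13.64) = 10.6 × 13.64/28.64 = 5.05 V.

V_out ≈ 5.05 V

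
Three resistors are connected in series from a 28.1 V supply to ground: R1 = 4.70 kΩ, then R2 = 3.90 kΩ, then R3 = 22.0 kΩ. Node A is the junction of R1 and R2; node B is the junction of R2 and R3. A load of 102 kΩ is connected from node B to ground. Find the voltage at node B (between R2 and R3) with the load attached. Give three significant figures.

At node B, R3 is in parallel with the load: R3‖R_L = 18.10 kΩ.
Below node A the resistance is R2 + (R3‖R_L) = 22.00 kΩ, so V_A = 28.1 × 22.00/26.70 = 23.15 V.
Then V_B = V_A × (R3‖R_L)/(R2 + R3‖R_L) = 23.15 × 18.10/22.00 = 19.0 V.

V ≈ 19.0 V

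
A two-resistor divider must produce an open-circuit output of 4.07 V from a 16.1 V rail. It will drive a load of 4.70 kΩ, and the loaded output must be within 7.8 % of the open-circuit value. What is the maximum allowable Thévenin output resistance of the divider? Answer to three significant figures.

Loading drop = R_th/(R_th + R_L) ≤ 0.0780, so R_th ≤ R_L · ε/(1−ε) = 4.70 kΩ × 0.0780/0.9220 = 398 Ω.

R_th ≤ 398 Ω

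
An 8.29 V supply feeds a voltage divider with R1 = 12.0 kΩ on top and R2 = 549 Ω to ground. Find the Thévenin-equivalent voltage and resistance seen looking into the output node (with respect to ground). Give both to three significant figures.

V_th = 0.363 V, R_th = 525 Ω

V_th is the open-circuit tap voltage: 8.29 × 549/(12000 + 549) = 0.363 V.
With the supply zeroed, R1 and R2 appear in parallel from the tap: R_th = R1‖R2 = (12000 × 549)/12550 = 525 Ω.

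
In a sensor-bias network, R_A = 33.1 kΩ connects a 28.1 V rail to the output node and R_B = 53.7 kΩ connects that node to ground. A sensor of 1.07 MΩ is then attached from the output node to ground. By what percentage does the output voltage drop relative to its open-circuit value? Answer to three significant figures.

1.88 %

The divider's output (Thévenin) resistance is R_A‖R_B = 20.48 kΩ.
Fractional drop under load = R_th/(R_th + R_L) = 20.48 / (20.48 + 1070) = 0.01878.
So the output falls by 1.88 %.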